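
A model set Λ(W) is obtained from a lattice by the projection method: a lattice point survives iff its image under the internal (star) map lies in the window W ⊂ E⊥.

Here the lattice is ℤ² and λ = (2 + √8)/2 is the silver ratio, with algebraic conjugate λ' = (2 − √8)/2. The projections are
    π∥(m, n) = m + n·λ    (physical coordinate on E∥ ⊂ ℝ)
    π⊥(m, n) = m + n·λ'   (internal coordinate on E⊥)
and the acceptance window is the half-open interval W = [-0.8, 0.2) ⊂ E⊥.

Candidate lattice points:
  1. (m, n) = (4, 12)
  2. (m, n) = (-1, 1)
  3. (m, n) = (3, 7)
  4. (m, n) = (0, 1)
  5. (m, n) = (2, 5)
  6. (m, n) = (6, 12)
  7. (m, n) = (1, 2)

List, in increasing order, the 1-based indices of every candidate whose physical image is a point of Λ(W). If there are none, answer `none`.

3, 4, 5, 7

λ' = (2−√8)/2 ≈ -0.414214.
[1] lift (4,12): star map gives -0.970563; window check -0.8 ≤ -0.970563 < 0.2 is false → out
[2] lift (-1,1): star map gives -1.414214; window check -0.8 ≤ -1.414214 < 0.2 is false → out
[3] lift (3,7): star map gives 0.100505; window check -0.8 ≤ 0.100505 < 0.2 is true → IN Λ
[4] lift (0,1): star map gives -0.414214; window check -0.8 ≤ -0.414214 < 0.2 is true → IN Λ
[5] lift (2,5): star map gives -0.071068; window check -0.8 ≤ -0.071068 < 0.2 is true → IN Λ
[6] lift (6,12): star map gives 1.029437; window check -0.8 ≤ 1.029437 < 0.2 is false → out
[7] lift (1,2): star map gives 0.171573; window check -0.8 ≤ 0.171573 < 0.2 is true → IN Λ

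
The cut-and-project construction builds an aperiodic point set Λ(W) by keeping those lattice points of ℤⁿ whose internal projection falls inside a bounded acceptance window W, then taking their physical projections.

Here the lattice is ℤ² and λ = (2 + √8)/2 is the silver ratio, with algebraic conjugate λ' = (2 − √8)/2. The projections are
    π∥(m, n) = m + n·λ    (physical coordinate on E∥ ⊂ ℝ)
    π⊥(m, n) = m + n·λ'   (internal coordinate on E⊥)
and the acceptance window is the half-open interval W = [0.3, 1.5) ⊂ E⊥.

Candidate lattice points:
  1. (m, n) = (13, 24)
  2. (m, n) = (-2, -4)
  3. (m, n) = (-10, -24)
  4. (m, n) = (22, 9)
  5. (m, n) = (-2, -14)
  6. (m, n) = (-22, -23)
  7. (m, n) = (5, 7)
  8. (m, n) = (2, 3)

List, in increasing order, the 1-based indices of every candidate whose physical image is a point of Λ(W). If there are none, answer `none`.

8

λ' = (2−√8)/2 ≈ -0.414214.
[1] lift (13,24): star map gives 3.058875; window check 0.3 ≤ 3.058875 < 1.5 is false → out
[2] lift (-2,-4): star map gives -0.343146; window check 0.3 ≤ -0.343146 < 1.5 is false → out
[3] lift (-10,-24): star map gives -0.058875; window check 0.3 ≤ -0.058875 < 1.5 is false → out
[4] lift (22,9): star map gives 18.272078; window check 0.3 ≤ 18.272078 < 1.5 is false → out
[5] lift (-2,-14): star map gives 3.798990; window check 0.3 ≤ 3.798990 < 1.5 is false → out
[6] lift (-22,-23): star map gives -12.473088; window check 0.3 ≤ -12.473088 < 1.5 is false → out
[7] lift (5,7): star map gives 2.100505; window check 0.3 ≤ 2.100505 < 1.5 is false → out
[8] lift (2,3): star map gives 0.757359; window check 0.3 ≤ 0.757359 < 1.5 is true → IN Λ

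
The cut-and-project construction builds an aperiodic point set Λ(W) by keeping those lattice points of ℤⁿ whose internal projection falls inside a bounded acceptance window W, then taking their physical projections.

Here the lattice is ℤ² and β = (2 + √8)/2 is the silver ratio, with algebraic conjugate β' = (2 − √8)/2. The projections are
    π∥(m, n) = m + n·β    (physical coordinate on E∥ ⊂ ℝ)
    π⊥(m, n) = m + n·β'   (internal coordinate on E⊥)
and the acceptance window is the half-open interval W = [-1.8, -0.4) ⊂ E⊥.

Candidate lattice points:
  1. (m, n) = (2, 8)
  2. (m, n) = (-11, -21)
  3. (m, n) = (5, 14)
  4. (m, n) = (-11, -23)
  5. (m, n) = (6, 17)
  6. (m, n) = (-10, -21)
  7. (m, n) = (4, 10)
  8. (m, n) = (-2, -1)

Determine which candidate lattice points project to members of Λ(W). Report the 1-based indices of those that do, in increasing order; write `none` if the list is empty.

β' = (2−√8)/2 ≈ -0.414214.
#1 (2,8): internal coord 2 + (8)·β' = -1.313708; -1.313708 ∈ [-1.8, -0.4) → IN Λ
#2 (-11,-21): internal coord -11 + (-21)·β' = -2.301515; -2.301515 ∉ [-1.8, -0.4) → out
#3 (5,14): internal coord 5 + (14)·β' = -0.798990; -0.798990 ∈ [-1.8, -0.4) → IN Λ
#4 (-11,-23): internal coord -11 + (-23)·β' = -1.473088; -1.473088 ∈ [-1.8, -0.4) → IN Λ
#5 (6,17): internal coord 6 + (17)·β' = -1.041631; -1.041631 ∈ [-1.8, -0.4) → IN Λ
#6 (-10,-21): internal coord -10 + (-21)·β' = -1.301515; -1.301515 ∈ [-1.8, -0.4) → IN Λ
#7 (4,10): internal coord 4 + (10)·β' = -0.142136; -0.142136 ∉ [-1.8, -0.4) → out
#8 (-2,-1): internal coord -2 + (-1)·β' = -1.585786; -1.585786 ∈ [-1.8, -0.4) → IN Λ

1, 3, 4, 5, 6, 8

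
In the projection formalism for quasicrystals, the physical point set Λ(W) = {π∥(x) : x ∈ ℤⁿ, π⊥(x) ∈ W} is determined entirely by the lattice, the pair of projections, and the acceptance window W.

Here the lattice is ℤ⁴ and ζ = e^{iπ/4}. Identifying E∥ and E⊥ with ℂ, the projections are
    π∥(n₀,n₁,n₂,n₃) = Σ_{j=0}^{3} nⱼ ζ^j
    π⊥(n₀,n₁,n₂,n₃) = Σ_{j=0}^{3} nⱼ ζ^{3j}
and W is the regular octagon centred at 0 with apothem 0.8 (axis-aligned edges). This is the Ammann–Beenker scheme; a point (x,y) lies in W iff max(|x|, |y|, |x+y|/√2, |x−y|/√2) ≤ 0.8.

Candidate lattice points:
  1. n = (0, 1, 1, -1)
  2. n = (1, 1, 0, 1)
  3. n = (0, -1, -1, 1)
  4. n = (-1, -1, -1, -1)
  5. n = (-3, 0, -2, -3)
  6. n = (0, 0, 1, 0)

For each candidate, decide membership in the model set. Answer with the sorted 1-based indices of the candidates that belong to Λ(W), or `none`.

none

π⊥(n) = n₀ + n₁ζ³ + n₂ζ⁶ + n₃ζ⁹ where ζ = e^{iπ/4}.
candidate 1: n = (0, 1, 1, -1) → π⊥ ≈ (-1.4142, -1.0000); max(|x|,|y|,|x±y|/√2) = 1.7071 > 0.8 ⇒ ∉ W
candidate 2: n = (1, 1, 0, 1) → π⊥ ≈ (+1.0000, +1.4142); max(|x|,|y|,|x±y|/√2) = 1.7071 > 0.8 ⇒ ∉ W
candidate 3: n = (0, -1, -1, 1) → π⊥ ≈ (+1.4142, +1.0000); max(|x|,|y|,|x±y|/√2) = 1.7071 > 0.8 ⇒ ∉ W
candidate 4: n = (-1, -1, -1, -1) → π⊥ ≈ (-1.0000, -0.4142); max(|x|,|y|,|x±y|/√2) = 1.0000 > 0.8 ⇒ ∉ W
candidate 5: n = (-3, 0, -2, -3) → π⊥ ≈ (-5.1213, -0.1213); max(|x|,|y|,|x±y|/√2) = 5.1213 > 0.8 ⇒ ∉ W
candidate 6: n = (0, 0, 1, 0) → π⊥ ≈ (+0.0000, -1.0000); max(|x|,|y|,|x±y|/√2) = 1.0000 > 0.8 ⇒ ∉ W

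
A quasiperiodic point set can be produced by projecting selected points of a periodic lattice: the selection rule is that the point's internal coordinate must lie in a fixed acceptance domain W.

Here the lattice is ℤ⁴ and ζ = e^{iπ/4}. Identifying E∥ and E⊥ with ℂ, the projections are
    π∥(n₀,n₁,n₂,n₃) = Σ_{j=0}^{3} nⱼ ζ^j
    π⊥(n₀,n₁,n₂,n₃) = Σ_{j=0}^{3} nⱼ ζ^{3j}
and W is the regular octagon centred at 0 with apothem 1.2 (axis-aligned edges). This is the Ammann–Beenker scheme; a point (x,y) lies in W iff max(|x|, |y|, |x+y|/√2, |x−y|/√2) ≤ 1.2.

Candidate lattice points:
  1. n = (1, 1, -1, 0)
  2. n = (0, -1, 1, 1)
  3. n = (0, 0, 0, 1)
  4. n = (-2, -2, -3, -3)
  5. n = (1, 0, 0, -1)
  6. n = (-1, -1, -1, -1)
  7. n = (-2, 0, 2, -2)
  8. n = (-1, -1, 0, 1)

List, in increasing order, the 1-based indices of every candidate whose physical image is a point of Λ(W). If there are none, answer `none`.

3, 5, 6, 8

With ζ = e^{iπ/4} the internal vectors are ζ^0,ζ^3,ζ^6,ζ^9.
candidate 1: n = (1, 1, -1, 0) → π⊥ ≈ (+0.292893, +1.707107); max(|x|,|y|,|x±y|/√2) = 1.707107 > 1.2 ⇒ ∉ W
candidate 2: n = (0, -1, 1, 1) → π⊥ ≈ (+1.414214, -1.000000); max(|x|,|y|,|x±y|/√2) = 1.707107 > 1.2 ⇒ ∉ W
candidate 3: n = (0, 0, 0, 1) → π⊥ ≈ (+0.707107, +0.707107); max(|x|,|y|,|x±y|/√2) = 1.000000 ≤ 1.2 ⇒ ∈ W
candidate 4: n = (-2, -2, -3, -3) → π⊥ ≈ (-2.707107, -0.535534); max(|x|,|y|,|x±y|/√2) = 2.707107 > 1.2 ⇒ ∉ W
candidate 5: n = (1, 0, 0, -1) → π⊥ ≈ (+0.292893, -0.707107); max(|x|,|y|,|x±y|/√2) = 0.707107 ≤ 1.2 ⇒ ∈ W
candidate 6: n = (-1, -1, -1, -1) → π⊥ ≈ (-1.000000, -0.414214); max(|x|,|y|,|x±y|/√2) = 1.000000 ≤ 1.2 ⇒ ∈ W
candidate 7: n = (-2, 0, 2, -2) → π⊥ ≈ (-3.414214, -3.414214); max(|x|,|y|,|x±y|/√2) = 4.828427 > 1.2 ⇒ ∉ W
candidate 8: n = (-1, -1, 0, 1) → π⊥ ≈ (+0.414214, +0.000000); max(|x|,|y|,|x±y|/√2) = 0.414214 ≤ 1.2 ⇒ ∈ W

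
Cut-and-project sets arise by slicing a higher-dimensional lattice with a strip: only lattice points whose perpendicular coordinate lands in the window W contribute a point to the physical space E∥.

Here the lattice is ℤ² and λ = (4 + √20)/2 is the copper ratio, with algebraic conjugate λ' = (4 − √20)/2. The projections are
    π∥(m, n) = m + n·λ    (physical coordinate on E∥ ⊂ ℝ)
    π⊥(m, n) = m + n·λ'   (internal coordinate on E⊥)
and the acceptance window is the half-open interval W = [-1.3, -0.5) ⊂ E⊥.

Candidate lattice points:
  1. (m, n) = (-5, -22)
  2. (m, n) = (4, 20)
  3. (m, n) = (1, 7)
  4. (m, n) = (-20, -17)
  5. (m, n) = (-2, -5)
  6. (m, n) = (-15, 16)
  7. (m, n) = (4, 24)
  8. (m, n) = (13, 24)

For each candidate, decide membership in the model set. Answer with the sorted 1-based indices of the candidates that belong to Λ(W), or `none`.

Compute λ' = (4−√20)/2 = -0.236068, so π⊥(m,n) = m -0.236068·n.
[1] lift (-5,-22): star map gives 0.193496; window check -1.3 ≤ 0.193496 < -0.5 is false → out
[2] lift (4,20): star map gives -0.721360; window check -1.3 ≤ -0.721360 < -0.5 is true → IN Λ
[3] lift (1,7): star map gives -0.652476; window check -1.3 ≤ -0.652476 < -0.5 is true → IN Λ
[4] lift (-20,-17): star map gives -15.986844; window check -1.3 ≤ -15.986844 < -0.5 is false → out
[5] lift (-2,-5): star map gives -0.819660; window check -1.3 ≤ -0.819660 < -0.5 is true → IN Λ
[6] lift (-15,16): star map gives -18.777088; window check -1.3 ≤ -18.777088 < -0.5 is false → out
[7] lift (4,24): star map gives -1.665631; window check -1.3 ≤ -1.665631 < -0.5 is false → out
[8] lift (13,24): star map gives 7.334369; window check -1.3 ≤ 7.334369 < -0.5 is false → out

2, 3, 5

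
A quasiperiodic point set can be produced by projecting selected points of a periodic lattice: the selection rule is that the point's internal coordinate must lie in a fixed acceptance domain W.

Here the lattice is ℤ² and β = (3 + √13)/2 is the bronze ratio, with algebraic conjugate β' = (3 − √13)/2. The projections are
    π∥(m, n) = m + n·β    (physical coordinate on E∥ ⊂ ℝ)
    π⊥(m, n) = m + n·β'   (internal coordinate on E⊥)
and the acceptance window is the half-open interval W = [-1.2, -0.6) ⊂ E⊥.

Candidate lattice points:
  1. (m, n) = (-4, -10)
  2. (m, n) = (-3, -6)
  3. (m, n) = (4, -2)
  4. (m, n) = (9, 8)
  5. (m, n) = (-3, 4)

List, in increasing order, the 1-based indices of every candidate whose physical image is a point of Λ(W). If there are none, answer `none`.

Numerically β ≈ 3.3028 and β' = −1/β ≈ -0.3028.
#1 (-4,-10): internal coord -4 + (-10)·β' = -0.9722; -0.9722 ∈ [-1.2, -0.6) → IN Λ
#2 (-3,-6): internal coord -3 + (-6)·β' = -1.1833; -1.1833 ∈ [-1.2, -0.6) → IN Λ
#3 (4,-2): internal coord 4 + (-2)·β' = +4.6056; +4.6056 ∉ [-1.2, -0.6) → out
#4 (9,8): internal coord 9 + (8)·β' = +6.5778; +6.5778 ∉ [-1.2, -0.6) → out
#5 (-3,4): internal coord -3 + (4)·β' = -4.2111; -4.2111 ∉ [-1.2, -0.6) → out

1, 2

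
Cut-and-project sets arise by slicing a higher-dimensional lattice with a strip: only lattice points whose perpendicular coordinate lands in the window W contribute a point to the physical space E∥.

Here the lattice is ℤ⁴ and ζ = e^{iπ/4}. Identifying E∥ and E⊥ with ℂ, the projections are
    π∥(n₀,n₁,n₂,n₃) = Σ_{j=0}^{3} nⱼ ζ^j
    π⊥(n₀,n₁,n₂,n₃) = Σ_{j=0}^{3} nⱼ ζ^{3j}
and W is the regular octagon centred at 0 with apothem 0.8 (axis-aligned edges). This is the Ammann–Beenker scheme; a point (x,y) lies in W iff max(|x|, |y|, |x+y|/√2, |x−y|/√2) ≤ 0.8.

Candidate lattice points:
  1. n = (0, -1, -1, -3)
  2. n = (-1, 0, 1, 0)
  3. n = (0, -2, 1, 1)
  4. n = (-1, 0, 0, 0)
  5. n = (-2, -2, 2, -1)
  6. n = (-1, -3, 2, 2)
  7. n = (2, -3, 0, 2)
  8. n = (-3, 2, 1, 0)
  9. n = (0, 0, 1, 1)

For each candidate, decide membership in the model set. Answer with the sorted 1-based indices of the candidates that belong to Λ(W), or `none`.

9

With ζ = e^{iπ/4} the internal vectors are ζ^0,ζ^3,ζ^6,ζ^9.
candidate 1: n = (0, -1, -1, -3) → π⊥ ≈ (-1.41421, -1.82843); max(|x|,|y|,|x±y|/√2) = 2.29289 > 0.8 ⇒ ∉ W
candidate 2: n = (-1, 0, 1, 0) → π⊥ ≈ (-1.00000, -1.00000); max(|x|,|y|,|x±y|/√2) = 1.41421 > 0.8 ⇒ ∉ W
candidate 3: n = (0, -2, 1, 1) → π⊥ ≈ (+2.12132, -1.70711); max(|x|,|y|,|x±y|/√2) = 2.70711 > 0.8 ⇒ ∉ W
candidate 4: n = (-1, 0, 0, 0) → π⊥ ≈ (-1.00000, +0.00000); max(|x|,|y|,|x±y|/√2) = 1.00000 > 0.8 ⇒ ∉ W
candidate 5: n = (-2, -2, 2, -1) → π⊥ ≈ (-1.29289, -4.12132); max(|x|,|y|,|x±y|/√2) = 4.12132 > 0.8 ⇒ ∉ W
candidate 6: n = (-1, -3, 2, 2) → π⊥ ≈ (+2.53553, -2.70711); max(|x|,|y|,|x±y|/√2) = 3.70711 > 0.8 ⇒ ∉ W
candidate 7: n = (2, -3, 0, 2) → π⊥ ≈ (+5.53553, -0.70711); max(|x|,|y|,|x±y|/√2) = 5.53553 > 0.8 ⇒ ∉ W
candidate 8: n = (-3, 2, 1, 0) → π⊥ ≈ (-4.41421, +0.41421); max(|x|,|y|,|x±y|/√2) = 4.41421 > 0.8 ⇒ ∉ W
candidate 9: n = (0, 0, 1, 1) → π⊥ ≈ (+0.70711, -0.29289); max(|x|,|y|,|x±y|/√2) = 0.70711 ≤ 0.8 ⇒ ∈ W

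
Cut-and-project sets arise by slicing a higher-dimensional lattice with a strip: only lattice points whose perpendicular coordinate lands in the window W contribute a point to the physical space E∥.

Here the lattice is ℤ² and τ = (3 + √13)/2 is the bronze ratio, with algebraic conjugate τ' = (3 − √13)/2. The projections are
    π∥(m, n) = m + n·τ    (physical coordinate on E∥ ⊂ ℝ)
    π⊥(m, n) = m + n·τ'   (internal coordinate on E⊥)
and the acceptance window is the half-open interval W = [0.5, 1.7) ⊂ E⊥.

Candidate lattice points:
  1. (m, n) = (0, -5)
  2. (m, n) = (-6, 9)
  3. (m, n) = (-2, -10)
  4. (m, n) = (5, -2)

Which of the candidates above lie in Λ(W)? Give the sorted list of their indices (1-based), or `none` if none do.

1, 3

Compute τ' = (3−√13)/2 = -0.302776, so π⊥(m,n) = m -0.302776·n.
candidate 1: (m,n)=(0,-5) → π∥ = 0-5·τ ≈ -16.513878, π⊥ = 0-5·τ' ≈ 1.513878 ∈ [0.5, 1.7) ⇒ IN Λ
candidate 2: (m,n)=(-6,9) → π∥ = -6+9·τ ≈ 23.724981, π⊥ = -6+9·τ' ≈ -8.724981 ∉ [0.5, 1.7) ⇒ out
candidate 3: (m,n)=(-2,-10) → π∥ = -2-10·τ ≈ -35.027756, π⊥ = -2-10·τ' ≈ 1.027756 ∈ [0.5, 1.7) ⇒ IN Λ
candidate 4: (m,n)=(5,-2) → π∥ = 5-2·τ ≈ -1.605551, π⊥ = 5-2·τ' ≈ 5.605551 ∉ [0.5, 1.7) ⇒ out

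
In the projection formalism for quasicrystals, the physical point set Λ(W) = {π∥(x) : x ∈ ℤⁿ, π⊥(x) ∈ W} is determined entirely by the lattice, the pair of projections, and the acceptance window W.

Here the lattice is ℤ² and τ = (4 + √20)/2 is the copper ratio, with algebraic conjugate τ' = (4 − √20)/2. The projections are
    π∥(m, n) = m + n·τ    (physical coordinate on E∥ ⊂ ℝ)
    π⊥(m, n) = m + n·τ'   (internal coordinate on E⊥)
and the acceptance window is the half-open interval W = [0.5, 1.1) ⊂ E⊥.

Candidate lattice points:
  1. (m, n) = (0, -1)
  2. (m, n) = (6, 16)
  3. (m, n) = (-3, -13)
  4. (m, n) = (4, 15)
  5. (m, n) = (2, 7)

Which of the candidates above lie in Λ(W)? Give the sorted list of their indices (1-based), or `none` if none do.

Numerically τ ≈ 4.236068 and τ' = −1/τ ≈ -0.236068.
candidate 1: (m,n)=(0,-1) → π∥ = 0-1·τ ≈ -4.236068, π⊥ = 0-1·τ' ≈ 0.236068 ∉ [0.5, 1.1) ⇒ out
candidate 2: (m,n)=(6,16) → π∥ = 6+16·τ ≈ 73.777088, π⊥ = 6+16·τ' ≈ 2.222912 ∉ [0.5, 1.1) ⇒ out
candidate 3: (m,n)=(-3,-13) → π∥ = -3-13·τ ≈ -58.068884, π⊥ = -3-13·τ' ≈ 0.068884 ∉ [0.5, 1.1) ⇒ out
candidate 4: (m,n)=(4,15) → π∥ = 4+15·τ ≈ 67.541020, π⊥ = 4+15·τ' ≈ 0.458980 ∉ [0.5, 1.1) ⇒ out
candidate 5: (m,n)=(2,7) → π∥ = 2+7·τ ≈ 31.652476, π⊥ = 2+7·τ' ≈ 0.347524 ∉ [0.5, 1.1) ⇒ out

none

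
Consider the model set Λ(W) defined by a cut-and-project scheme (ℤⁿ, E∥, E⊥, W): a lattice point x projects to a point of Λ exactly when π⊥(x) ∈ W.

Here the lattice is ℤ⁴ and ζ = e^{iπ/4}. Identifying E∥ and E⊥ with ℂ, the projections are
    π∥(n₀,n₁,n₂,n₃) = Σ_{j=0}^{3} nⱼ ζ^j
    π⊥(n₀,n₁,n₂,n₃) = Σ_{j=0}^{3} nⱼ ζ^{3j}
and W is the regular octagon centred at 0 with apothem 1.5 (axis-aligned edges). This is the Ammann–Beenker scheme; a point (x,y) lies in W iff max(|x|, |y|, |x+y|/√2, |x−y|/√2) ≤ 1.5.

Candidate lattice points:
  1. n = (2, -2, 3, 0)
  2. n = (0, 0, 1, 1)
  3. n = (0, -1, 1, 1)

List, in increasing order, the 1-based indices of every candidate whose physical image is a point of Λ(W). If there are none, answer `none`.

Internal map: ζ^{3j} for j=0..3 gives (1,0), (−√2/2,√2/2), (0,−1), (√2/2,√2/2).
candidate 1: n = (2, -2, 3, 0) → π⊥ ≈ (+3.414214, -4.414214); max(|x|,|y|,|x±y|/√2) = 5.535534 > 1.5 ⇒ ∉ W
candidate 2: n = (0, 0, 1, 1) → π⊥ ≈ (+0.707107, -0.292893); max(|x|,|y|,|x±y|/√2) = 0.707107 ≤ 1.5 ⇒ ∈ W
candidate 3: n = (0, -1, 1, 1) → π⊥ ≈ (+1.414214, -1.000000); max(|x|,|y|,|x±y|/√2) = 1.707107 > 1.5 ⇒ ∉ W

2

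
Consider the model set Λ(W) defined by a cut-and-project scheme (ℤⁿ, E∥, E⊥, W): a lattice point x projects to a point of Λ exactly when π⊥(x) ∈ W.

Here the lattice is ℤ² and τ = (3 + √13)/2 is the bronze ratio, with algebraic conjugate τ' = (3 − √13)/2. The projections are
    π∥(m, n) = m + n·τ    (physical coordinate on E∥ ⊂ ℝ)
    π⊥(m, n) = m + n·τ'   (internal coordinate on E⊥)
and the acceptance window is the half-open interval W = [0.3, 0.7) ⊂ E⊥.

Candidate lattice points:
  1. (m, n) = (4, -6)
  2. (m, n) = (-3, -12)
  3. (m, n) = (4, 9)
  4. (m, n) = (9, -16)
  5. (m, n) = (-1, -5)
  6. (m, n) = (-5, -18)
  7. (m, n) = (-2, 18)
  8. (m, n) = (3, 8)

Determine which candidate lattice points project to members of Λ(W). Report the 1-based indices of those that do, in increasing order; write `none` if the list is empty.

2, 5, 6, 8

Numerically τ ≈ 3.3028 and τ' = −1/τ ≈ -0.3028.
[1] lift (4,-6): star map gives 5.8167; window check 0.3 ≤ 5.8167 < 0.7 is false → out
[2] lift (-3,-12): star map gives 0.6333; window check 0.3 ≤ 0.6333 < 0.7 is true → IN Λ
[3] lift (4,9): star map gives 1.2750; window check 0.3 ≤ 1.2750 < 0.7 is false → out
[4] lift (9,-16): star map gives 13.8444; window check 0.3 ≤ 13.8444 < 0.7 is false → out
[5] lift (-1,-5): star map gives 0.5139; window check 0.3 ≤ 0.5139 < 0.7 is true → IN Λ
[6] lift (-5,-18): star map gives 0.4500; window check 0.3 ≤ 0.4500 < 0.7 is true → IN Λ
[7] lift (-2,18): star map gives -7.4500; window check 0.3 ≤ -7.4500 < 0.7 is false → out
[8] lift (3,8): star map gives 0.5778; window check 0.3 ≤ 0.5778 < 0.7 is true → IN Λ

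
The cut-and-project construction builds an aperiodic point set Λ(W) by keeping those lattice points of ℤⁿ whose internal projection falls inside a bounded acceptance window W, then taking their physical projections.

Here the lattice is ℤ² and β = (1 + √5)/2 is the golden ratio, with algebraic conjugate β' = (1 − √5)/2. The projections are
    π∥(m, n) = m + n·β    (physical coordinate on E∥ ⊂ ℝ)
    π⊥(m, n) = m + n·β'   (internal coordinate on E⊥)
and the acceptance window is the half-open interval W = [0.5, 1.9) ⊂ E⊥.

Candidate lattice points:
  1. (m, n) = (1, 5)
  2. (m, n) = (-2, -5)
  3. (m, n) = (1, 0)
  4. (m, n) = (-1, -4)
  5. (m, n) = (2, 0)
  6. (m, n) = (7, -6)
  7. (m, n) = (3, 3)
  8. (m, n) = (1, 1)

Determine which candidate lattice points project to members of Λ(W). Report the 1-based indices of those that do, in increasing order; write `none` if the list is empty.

2, 3, 4, 7

Numerically β ≈ 1.6180 and β' = −1/β ≈ -0.6180.
candidate 1: (m,n)=(1,5) → π∥ = 1+5·β ≈ 9.0902, π⊥ = 1+5·β' ≈ -2.0902 ∉ [0.5, 1.9) ⇒ out
candidate 2: (m,n)=(-2,-5) → π∥ = -2-5·β ≈ -10.0902, π⊥ = -2-5·β' ≈ 1.0902 ∈ [0.5, 1.9) ⇒ IN Λ
candidate 3: (m,n)=(1,0) → π∥ = 1+0·β ≈ 1.0000, π⊥ = 1+0·β' ≈ 1.0000 ∈ [0.5, 1.9) ⇒ IN Λ
candidate 4: (m,n)=(-1,-4) → π∥ = -1-4·β ≈ -7.4721, π⊥ = -1-4·β' ≈ 1.4721 ∈ [0.5, 1.9) ⇒ IN Λ
candidate 5: (m,n)=(2,0) → π∥ = 2+0·β ≈ 2.0000, π⊥ = 2+0·β' ≈ 2.0000 ∉ [0.5, 1.9) ⇒ out
candidate 6: (m,n)=(7,-6) → π∥ = 7-6·β ≈ -2.7082, π⊥ = 7-6·β' ≈ 10.7082 ∉ [0.5, 1.9) ⇒ out
candidate 7: (m,n)=(3,3) → π∥ = 3+3·β ≈ 7.8541, π⊥ = 3+3·β' ≈ 1.1459 ∈ [0.5, 1.9) ⇒ IN Λ
candidate 8: (m,n)=(1,1) → π∥ = 1+1·β ≈ 2.6180, π⊥ = 1+1·β' ≈ 0.3820 ∉ [0.5, 1.9) ⇒ out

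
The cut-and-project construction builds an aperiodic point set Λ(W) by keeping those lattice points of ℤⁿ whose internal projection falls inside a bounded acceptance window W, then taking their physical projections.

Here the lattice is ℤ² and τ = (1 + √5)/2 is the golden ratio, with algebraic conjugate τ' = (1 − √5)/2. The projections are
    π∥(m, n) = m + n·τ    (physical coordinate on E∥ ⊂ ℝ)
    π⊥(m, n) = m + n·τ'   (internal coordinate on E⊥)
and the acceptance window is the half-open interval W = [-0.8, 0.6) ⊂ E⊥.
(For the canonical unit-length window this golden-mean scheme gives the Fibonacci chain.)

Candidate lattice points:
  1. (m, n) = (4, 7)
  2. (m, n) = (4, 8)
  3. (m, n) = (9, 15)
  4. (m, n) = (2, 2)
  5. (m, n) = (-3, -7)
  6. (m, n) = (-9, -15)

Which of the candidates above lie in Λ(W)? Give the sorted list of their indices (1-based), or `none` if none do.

τ' = (1−√5)/2 ≈ -0.61803.
[1] lift (4,7): star map gives -0.32624; window check -0.8 ≤ -0.32624 < 0.6 is true → IN Λ
[2] lift (4,8): star map gives -0.94427; window check -0.8 ≤ -0.94427 < 0.6 is false → out
[3] lift (9,15): star map gives -0.27051; window check -0.8 ≤ -0.27051 < 0.6 is true → IN Λ
[4] lift (2,2): star map gives 0.76393; window check -0.8 ≤ 0.76393 < 0.6 is false → out
[5] lift (-3,-7): star map gives 1.32624; window check -0.8 ≤ 1.32624 < 0.6 is false → out
[6] lift (-9,-15): star map gives 0.27051; window check -0.8 ≤ 0.27051 < 0.6 is true → IN Λ

1, 3, 6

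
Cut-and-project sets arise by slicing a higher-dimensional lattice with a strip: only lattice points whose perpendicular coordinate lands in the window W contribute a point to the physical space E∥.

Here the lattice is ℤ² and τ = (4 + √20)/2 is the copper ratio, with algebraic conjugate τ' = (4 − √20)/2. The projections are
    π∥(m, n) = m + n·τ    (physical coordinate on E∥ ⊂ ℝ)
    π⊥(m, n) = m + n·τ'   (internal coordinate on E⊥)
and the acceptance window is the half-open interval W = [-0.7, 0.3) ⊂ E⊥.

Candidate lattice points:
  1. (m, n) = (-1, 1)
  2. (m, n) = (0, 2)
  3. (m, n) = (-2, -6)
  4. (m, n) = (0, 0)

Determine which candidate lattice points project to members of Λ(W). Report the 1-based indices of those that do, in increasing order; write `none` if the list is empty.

2, 3, 4

τ' = (4−√20)/2 ≈ -0.236068.
candidate 1: (m,n)=(-1,1) → π∥ = -1+1·τ ≈ 3.236068, π⊥ = -1+1·τ' ≈ -1.236068 ∉ [-0.7, 0.3) ⇒ out
candidate 2: (m,n)=(0,2) → π∥ = 0+2·τ ≈ 8.472136, π⊥ = 0+2·τ' ≈ -0.472136 ∈ [-0.7, 0.3) ⇒ IN Λ
candidate 3: (m,n)=(-2,-6) → π∥ = -2-6·τ ≈ -27.416408, π⊥ = -2-6·τ' ≈ -0.583592 ∈ [-0.7, 0.3) ⇒ IN Λ
candidate 4: (m,n)=(0,0) → π∥ = 0+0·τ ≈ 0.000000, π⊥ = 0+0·τ' ≈ 0.000000 ∈ [-0.7, 0.3) ⇒ IN Λ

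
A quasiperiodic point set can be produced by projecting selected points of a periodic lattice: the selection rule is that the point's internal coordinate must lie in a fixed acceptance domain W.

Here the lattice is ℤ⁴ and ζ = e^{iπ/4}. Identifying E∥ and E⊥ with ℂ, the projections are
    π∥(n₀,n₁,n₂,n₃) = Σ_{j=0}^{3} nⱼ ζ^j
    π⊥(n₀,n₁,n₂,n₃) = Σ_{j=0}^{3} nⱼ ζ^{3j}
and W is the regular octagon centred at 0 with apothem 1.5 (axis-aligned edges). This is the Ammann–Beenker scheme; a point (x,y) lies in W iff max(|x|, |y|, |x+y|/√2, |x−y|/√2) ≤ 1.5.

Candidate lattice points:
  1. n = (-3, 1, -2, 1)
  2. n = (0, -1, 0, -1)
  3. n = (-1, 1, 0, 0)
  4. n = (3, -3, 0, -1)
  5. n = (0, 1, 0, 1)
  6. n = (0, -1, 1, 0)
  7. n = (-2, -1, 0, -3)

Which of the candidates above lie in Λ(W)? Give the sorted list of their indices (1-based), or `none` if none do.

2, 5

π⊥(n) = n₀ + n₁ζ³ + n₂ζ⁶ + n₃ζ⁹ where ζ = e^{iπ/4}.
candidate 1: n = (-3, 1, -2, 1) → π⊥ ≈ (-3.00000, +3.41421); max(|x|,|y|,|x±y|/√2) = 4.53553 > 1.5 ⇒ ∉ W
candidate 2: n = (0, -1, 0, -1) → π⊥ ≈ (+0.00000, -1.41421); max(|x|,|y|,|x±y|/√2) = 1.41421 ≤ 1.5 ⇒ ∈ W
candidate 3: n = (-1, 1, 0, 0) → π⊥ ≈ (-1.70711, +0.70711); max(|x|,|y|,|x±y|/√2) = 1.70711 > 1.5 ⇒ ∉ W
candidate 4: n = (3, -3, 0, -1) → π⊥ ≈ (+4.41421, -2.82843); max(|x|,|y|,|x±y|/√2) = 5.12132 > 1.5 ⇒ ∉ W
candidate 5: n = (0, 1, 0, 1) → π⊥ ≈ (+0.00000, +1.41421); max(|x|,|y|,|x±y|/√2) = 1.41421 ≤ 1.5 ⇒ ∈ W
candidate 6: n = (0, -1, 1, 0) → π⊥ ≈ (+0.70711, -1.70711); max(|x|,|y|,|x±y|/√2) = 1.70711 > 1.5 ⇒ ∉ W
candidate 7: n = (-2, -1, 0, -3) → π⊥ ≈ (-3.41421, -2.82843); max(|x|,|y|,|x±y|/√2) = 4.41421 > 1.5 ⇒ ∉ W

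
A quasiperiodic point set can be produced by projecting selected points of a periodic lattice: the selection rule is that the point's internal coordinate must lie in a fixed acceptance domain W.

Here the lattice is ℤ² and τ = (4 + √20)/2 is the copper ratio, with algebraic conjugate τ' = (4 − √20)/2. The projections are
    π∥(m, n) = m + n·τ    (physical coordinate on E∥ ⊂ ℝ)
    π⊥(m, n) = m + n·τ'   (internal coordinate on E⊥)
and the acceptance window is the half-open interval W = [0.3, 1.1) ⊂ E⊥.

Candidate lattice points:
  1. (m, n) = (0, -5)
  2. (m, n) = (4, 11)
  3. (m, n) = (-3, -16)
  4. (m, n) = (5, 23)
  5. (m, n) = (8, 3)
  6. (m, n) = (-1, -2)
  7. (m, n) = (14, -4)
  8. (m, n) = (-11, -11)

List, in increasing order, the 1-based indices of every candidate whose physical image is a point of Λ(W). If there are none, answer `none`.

Compute τ' = (4−√20)/2 = -0.23607, so π⊥(m,n) = m -0.23607·n.
candidate 1: (m,n)=(0,-5) → π∥ = 0-5·τ ≈ -21.18034, π⊥ = 0-5·τ' ≈ 1.18034 ∉ [0.3, 1.1) ⇒ out
candidate 2: (m,n)=(4,11) → π∥ = 4+11·τ ≈ 50.59675, π⊥ = 4+11·τ' ≈ 1.40325 ∉ [0.3, 1.1) ⇒ out
candidate 3: (m,n)=(-3,-16) → π∥ = -3-16·τ ≈ -70.77709, π⊥ = -3-16·τ' ≈ 0.77709 ∈ [0.3, 1.1) ⇒ IN Λ
candidate 4: (m,n)=(5,23) → π∥ = 5+23·τ ≈ 102.42956, π⊥ = 5+23·τ' ≈ -0.42956 ∉ [0.3, 1.1) ⇒ out
candidate 5: (m,n)=(8,3) → π∥ = 8+3·τ ≈ 20.70820, π⊥ = 8+3·τ' ≈ 7.29180 ∉ [0.3, 1.1) ⇒ out
candidate 6: (m,n)=(-1,-2) → π∥ = -1-2·τ ≈ -9.47214, π⊥ = -1-2·τ' ≈ -0.52786 ∉ [0.3, 1.1) ⇒ out
candidate 7: (m,n)=(14,-4) → π∥ = 14-4·τ ≈ -2.94427, π⊥ = 14-4·τ' ≈ 14.94427 ∉ [0.3, 1.1) ⇒ out
candidate 8: (m,n)=(-11,-11) → π∥ = -11-11·τ ≈ -57.59675, π⊥ = -11-11·τ' ≈ -8.40325 ∉ [0.3, 1.1) ⇒ out

3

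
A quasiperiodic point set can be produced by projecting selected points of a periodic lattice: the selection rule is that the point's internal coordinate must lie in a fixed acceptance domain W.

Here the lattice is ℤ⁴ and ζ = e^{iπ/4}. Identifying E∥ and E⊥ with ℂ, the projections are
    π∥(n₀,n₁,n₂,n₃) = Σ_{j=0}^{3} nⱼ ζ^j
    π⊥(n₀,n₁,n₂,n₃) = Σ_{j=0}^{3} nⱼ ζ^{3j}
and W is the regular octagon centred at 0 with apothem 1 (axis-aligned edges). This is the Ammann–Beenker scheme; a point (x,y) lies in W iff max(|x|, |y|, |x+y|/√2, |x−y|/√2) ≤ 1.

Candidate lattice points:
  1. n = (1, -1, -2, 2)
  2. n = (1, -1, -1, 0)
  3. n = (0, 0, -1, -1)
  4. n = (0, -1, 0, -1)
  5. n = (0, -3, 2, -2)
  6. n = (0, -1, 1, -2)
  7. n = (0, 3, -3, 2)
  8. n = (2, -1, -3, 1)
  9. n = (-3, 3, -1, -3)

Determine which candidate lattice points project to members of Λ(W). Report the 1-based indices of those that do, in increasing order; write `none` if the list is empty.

π⊥(n) = n₀ + n₁ζ³ + n₂ζ⁶ + n₃ζ⁹ where ζ = e^{iπ/4}.
candidate 1: n = (1, -1, -2, 2) → π⊥ ≈ (+3.12132, +2.70711); max(|x|,|y|,|x±y|/√2) = 4.12132 > 1 ⇒ ∉ W
candidate 2: n = (1, -1, -1, 0) → π⊥ ≈ (+1.70711, +0.29289); max(|x|,|y|,|x±y|/√2) = 1.70711 > 1 ⇒ ∉ W
candidate 3: n = (0, 0, -1, -1) → π⊥ ≈ (-0.70711, +0.29289); max(|x|,|y|,|x±y|/√2) = 0.70711 ≤ 1 ⇒ ∈ W
candidate 4: n = (0, -1, 0, -1) → π⊥ ≈ (+0.00000, -1.41421); max(|x|,|y|,|x±y|/√2) = 1.41421 > 1 ⇒ ∉ W
candidate 5: n = (0, -3, 2, -2) → π⊥ ≈ (+0.70711, -5.53553); max(|x|,|y|,|x±y|/√2) = 5.53553 > 1 ⇒ ∉ W
candidate 6: n = (0, -1, 1, -2) → π⊥ ≈ (-0.70711, -3.12132); max(|x|,|y|,|x±y|/√2) = 3.12132 > 1 ⇒ ∉ W
candidate 7: n = (0, 3, -3, 2) → π⊥ ≈ (-0.70711, +6.53553); max(|x|,|y|,|x±y|/√2) = 6.53553 > 1 ⇒ ∉ W
candidate 8: n = (2, -1, -3, 1) → π⊥ ≈ (+3.41421, +3.00000); max(|x|,|y|,|x±y|/√2) = 4.53553 > 1 ⇒ ∉ W
candidate 9: n = (-3, 3, -1, -3) → π⊥ ≈ (-7.24264, +1.00000); max(|x|,|y|,|x±y|/√2) = 7.24264 > 1 ⇒ ∉ W

3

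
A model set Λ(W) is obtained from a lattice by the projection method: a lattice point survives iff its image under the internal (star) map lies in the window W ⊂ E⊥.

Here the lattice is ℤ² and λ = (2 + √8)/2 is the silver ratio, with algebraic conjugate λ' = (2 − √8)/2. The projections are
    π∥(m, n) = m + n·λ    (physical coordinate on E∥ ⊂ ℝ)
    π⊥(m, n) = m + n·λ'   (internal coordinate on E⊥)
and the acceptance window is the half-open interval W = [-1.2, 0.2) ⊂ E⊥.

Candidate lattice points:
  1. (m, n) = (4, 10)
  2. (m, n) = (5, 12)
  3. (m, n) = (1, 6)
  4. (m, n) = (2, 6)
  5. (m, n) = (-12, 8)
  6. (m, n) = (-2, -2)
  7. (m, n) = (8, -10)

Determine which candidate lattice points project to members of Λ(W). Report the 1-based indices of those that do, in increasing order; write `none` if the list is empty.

Compute λ' = (2−√8)/2 = -0.41421, so π⊥(m,n) = m -0.41421·n.
[1] lift (4,10): star map gives -0.14214; window check -1.2 ≤ -0.14214 < 0.2 is true → IN Λ
[2] lift (5,12): star map gives 0.02944; window check -1.2 ≤ 0.02944 < 0.2 is true → IN Λ
[3] lift (1,6): star map gives -1.48528; window check -1.2 ≤ -1.48528 < 0.2 is false → out
[4] lift (2,6): star map gives -0.48528; window check -1.2 ≤ -0.48528 < 0.2 is true → IN Λ
[5] lift (-12,8): star map gives -15.31371; window check -1.2 ≤ -15.31371 < 0.2 is false → out
[6] lift (-2,-2): star map gives -1.17157; window check -1.2 ≤ -1.17157 < 0.2 is true → IN Λ
[7] lift (8,-10): star map gives 12.14214; window check -1.2 ≤ 12.14214 < 0.2 is false → out

1, 2, 4, 6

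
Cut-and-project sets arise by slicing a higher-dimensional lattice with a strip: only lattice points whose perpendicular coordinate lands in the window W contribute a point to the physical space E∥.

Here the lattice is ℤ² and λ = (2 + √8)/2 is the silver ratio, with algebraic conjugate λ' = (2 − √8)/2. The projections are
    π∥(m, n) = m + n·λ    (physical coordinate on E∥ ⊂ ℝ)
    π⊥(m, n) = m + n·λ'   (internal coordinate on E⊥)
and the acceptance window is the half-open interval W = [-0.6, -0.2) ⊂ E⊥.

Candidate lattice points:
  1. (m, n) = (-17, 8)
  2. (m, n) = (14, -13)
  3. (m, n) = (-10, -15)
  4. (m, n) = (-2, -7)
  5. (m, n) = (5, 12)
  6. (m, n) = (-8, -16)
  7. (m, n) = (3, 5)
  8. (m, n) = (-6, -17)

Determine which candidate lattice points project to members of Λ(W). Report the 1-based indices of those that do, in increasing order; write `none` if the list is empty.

none

λ' = (2−√8)/2 ≈ -0.414214.
candidate 1: (m,n)=(-17,8) → π∥ = -17+8·λ ≈ 2.313708, π⊥ = -17+8·λ' ≈ -20.313708 ∉ [-0.6, -0.2) ⇒ out
candidate 2: (m,n)=(14,-13) → π∥ = 14-13·λ ≈ -17.384776, π⊥ = 14-13·λ' ≈ 19.384776 ∉ [-0.6, -0.2) ⇒ out
candidate 3: (m,n)=(-10,-15) → π∥ = -10-15·λ ≈ -46.213203, π⊥ = -10-15·λ' ≈ -3.786797 ∉ [-0.6, -0.2) ⇒ out
candidate 4: (m,n)=(-2,-7) → π∥ = -2-7·λ ≈ -18.899495, π⊥ = -2-7·λ' ≈ 0.899495 ∉ [-0.6, -0.2) ⇒ out
candidate 5: (m,n)=(5,12) → π∥ = 5+12·λ ≈ 33.970563, π⊥ = 5+12·λ' ≈ 0.029437 ∉ [-0.6, -0.2) ⇒ out
candidate 6: (m,n)=(-8,-16) → π∥ = -8-16·λ ≈ -46.627417, π⊥ = -8-16·λ' ≈ -1.372583 ∉ [-0.6, -0.2) ⇒ out
candidate 7: (m,n)=(3,5) → π∥ = 3+5·λ ≈ 15.071068, π⊥ = 3+5·λ' ≈ 0.928932 ∉ [-0.6, -0.2) ⇒ out
candidate 8: (m,n)=(-6,-17) → π∥ = -6-17·λ ≈ -47.041631, π⊥ = -6-17·λ' ≈ 1.041631 ∉ [-0.6, -0.2) ⇒ out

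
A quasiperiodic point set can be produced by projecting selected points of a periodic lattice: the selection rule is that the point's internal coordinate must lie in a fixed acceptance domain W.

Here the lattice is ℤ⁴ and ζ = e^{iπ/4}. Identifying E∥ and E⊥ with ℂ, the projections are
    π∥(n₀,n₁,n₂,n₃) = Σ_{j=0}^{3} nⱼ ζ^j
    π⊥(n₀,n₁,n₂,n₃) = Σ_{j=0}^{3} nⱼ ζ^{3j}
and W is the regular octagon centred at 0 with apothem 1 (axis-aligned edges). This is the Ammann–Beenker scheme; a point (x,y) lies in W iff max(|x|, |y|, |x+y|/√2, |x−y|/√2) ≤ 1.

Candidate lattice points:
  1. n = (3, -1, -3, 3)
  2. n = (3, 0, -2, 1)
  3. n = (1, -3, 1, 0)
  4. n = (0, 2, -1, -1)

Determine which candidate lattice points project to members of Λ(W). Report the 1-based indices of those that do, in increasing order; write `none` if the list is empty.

π⊥(n) = n₀ + n₁ζ³ + n₂ζ⁶ + n₃ζ⁹ where ζ = e^{iπ/4}.
candidate 1: n = (3, -1, -3, 3) → π⊥ ≈ (+5.8284, +4.4142); max(|x|,|y|,|x±y|/√2) = 7.2426 > 1 ⇒ ∉ W
candidate 2: n = (3, 0, -2, 1) → π⊥ ≈ (+3.7071, +2.7071); max(|x|,|y|,|x±y|/√2) = 4.5355 > 1 ⇒ ∉ W
candidate 3: n = (1, -3, 1, 0) → π⊥ ≈ (+3.1213, -3.1213); max(|x|,|y|,|x±y|/√2) = 4.4142 > 1 ⇒ ∉ W
candidate 4: n = (0, 2, -1, -1) → π⊥ ≈ (-2.1213, +1.7071); max(|x|,|y|,|x±y|/√2) = 2.7071 > 1 ⇒ ∉ W

none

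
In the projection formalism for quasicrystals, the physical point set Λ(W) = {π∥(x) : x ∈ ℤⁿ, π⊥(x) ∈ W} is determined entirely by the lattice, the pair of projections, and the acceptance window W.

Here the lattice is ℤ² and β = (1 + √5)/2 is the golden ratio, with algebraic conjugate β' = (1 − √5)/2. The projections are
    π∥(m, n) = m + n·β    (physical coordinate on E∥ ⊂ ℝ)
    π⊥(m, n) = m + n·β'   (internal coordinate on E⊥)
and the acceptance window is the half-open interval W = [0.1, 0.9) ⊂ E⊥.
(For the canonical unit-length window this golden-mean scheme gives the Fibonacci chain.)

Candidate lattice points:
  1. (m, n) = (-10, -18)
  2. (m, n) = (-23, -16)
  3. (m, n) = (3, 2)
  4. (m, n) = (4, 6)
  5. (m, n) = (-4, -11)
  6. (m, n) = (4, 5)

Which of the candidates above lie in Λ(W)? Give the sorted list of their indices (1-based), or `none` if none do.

4

Compute β' = (1−√5)/2 = -0.6180, so π⊥(m,n) = m -0.6180·n.
candidate 1: (m,n)=(-10,-18) → π∥ = -10-18·β ≈ -39.1246, π⊥ = -10-18·β' ≈ 1.1246 ∉ [0.1, 0.9) ⇒ out
candidate 2: (m,n)=(-23,-16) → π∥ = -23-16·β ≈ -48.8885, π⊥ = -23-16·β' ≈ -13.1115 ∉ [0.1, 0.9) ⇒ out
candidate 3: (m,n)=(3,2) → π∥ = 3+2·β ≈ 6.2361, π⊥ = 3+2·β' ≈ 1.7639 ∉ [0.1, 0.9) ⇒ out
candidate 4: (m,n)=(4,6) → π∥ = 4+6·β ≈ 13.7082, π⊥ = 4+6·β' ≈ 0.2918 ∈ [0.1, 0.9) ⇒ IN Λ
candidate 5: (m,n)=(-4,-11) → π∥ = -4-11·β ≈ -21.7984, π⊥ = -4-11·β' ≈ 2.7984 ∉ [0.1, 0.9) ⇒ out
candidate 6: (m,n)=(4,5) → π∥ = 4+5·β ≈ 12.0902, π⊥ = 4+5·β' ≈ 0.9098 ∉ [0.1, 0.9) ⇒ out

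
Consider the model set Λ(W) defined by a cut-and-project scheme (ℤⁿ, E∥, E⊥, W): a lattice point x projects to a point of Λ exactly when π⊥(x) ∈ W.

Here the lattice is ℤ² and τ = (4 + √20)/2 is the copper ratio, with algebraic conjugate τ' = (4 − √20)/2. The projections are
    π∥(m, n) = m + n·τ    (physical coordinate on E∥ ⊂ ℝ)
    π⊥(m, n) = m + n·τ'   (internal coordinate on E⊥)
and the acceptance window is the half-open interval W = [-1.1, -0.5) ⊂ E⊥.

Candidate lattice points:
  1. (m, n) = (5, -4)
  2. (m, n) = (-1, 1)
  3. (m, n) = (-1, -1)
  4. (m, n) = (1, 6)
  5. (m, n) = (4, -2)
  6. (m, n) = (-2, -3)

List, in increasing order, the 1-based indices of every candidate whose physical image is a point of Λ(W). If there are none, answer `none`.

3

Numerically τ ≈ 4.236068 and τ' = −1/τ ≈ -0.236068.
candidate 1: (m,n)=(5,-4) → π∥ = 5-4·τ ≈ -11.944272, π⊥ = 5-4·τ' ≈ 5.944272 ∉ [-1.1, -0.5) ⇒ out
candidate 2: (m,n)=(-1,1) → π∥ = -1+1·τ ≈ 3.236068, π⊥ = -1+1·τ' ≈ -1.236068 ∉ [-1.1, -0.5) ⇒ out
candidate 3: (m,n)=(-1,-1) → π∥ = -1-1·τ ≈ -5.236068, π⊥ = -1-1·τ' ≈ -0.763932 ∈ [-1.1, -0.5) ⇒ IN Λ
candidate 4: (m,n)=(1,6) → π∥ = 1+6·τ ≈ 26.416408, π⊥ = 1+6·τ' ≈ -0.416408 ∉ [-1.1, -0.5) ⇒ out
candidate 5: (m,n)=(4,-2) → π∥ = 4-2·τ ≈ -4.472136, π⊥ = 4-2·τ' ≈ 4.472136 ∉ [-1.1, -0.5) ⇒ out
candidate 6: (m,n)=(-2,-3) → π∥ = -2-3·τ ≈ -14.708204, π⊥ = -2-3·τ' ≈ -1.291796 ∉ [-1.1, -0.5) ⇒ out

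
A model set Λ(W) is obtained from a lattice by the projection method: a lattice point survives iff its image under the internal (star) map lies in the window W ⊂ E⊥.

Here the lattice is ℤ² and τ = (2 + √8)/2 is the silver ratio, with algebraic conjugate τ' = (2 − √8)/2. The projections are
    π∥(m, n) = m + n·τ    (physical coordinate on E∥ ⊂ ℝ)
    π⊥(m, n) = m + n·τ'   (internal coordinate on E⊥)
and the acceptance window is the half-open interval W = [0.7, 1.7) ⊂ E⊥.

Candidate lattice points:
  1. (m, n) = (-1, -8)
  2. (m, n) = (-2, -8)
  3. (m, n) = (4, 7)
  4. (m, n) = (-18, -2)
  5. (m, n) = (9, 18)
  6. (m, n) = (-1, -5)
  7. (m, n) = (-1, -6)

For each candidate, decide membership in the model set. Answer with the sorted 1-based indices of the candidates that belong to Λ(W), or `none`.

τ' = (2−√8)/2 ≈ -0.4142.
[1] lift (-1,-8): star map gives 2.3137; window check 0.7 ≤ 2.3137 < 1.7 is false → out
[2] lift (-2,-8): star map gives 1.3137; window check 0.7 ≤ 1.3137 < 1.7 is true → IN Λ
[3] lift (4,7): star map gives 1.1005; window check 0.7 ≤ 1.1005 < 1.7 is true → IN Λ
[4] lift (-18,-2): star map gives -17.1716; window check 0.7 ≤ -17.1716 < 1.7 is false → out
[5] lift (9,18): star map gives 1.5442; window check 0.7 ≤ 1.5442 < 1.7 is true → IN Λ
[6] lift (-1,-5): star map gives 1.0711; window check 0.7 ≤ 1.0711 < 1.7 is true → IN Λ
[7] lift (-1,-6): star map gives 1.4853; window check 0.7 ≤ 1.4853 < 1.7 is true → IN Λ

2, 3, 5, 6, 7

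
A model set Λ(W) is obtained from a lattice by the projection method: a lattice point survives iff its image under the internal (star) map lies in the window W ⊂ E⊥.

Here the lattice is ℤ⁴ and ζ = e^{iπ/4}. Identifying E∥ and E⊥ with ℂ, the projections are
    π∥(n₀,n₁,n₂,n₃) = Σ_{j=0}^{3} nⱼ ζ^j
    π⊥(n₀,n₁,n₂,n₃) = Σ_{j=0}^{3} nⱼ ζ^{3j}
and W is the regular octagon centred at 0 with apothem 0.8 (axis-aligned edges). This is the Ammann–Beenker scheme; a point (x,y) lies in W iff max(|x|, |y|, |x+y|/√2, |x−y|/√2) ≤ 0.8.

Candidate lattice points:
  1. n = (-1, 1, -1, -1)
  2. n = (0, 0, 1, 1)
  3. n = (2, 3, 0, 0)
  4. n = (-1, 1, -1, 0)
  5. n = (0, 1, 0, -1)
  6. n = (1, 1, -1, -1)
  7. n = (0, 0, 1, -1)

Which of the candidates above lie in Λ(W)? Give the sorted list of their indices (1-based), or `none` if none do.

Internal map: ζ^{3j} for j=0..3 gives (1,0), (−√2/2,√2/2), (0,−1), (√2/2,√2/2).
candidate 1: n = (-1, 1, -1, -1) → π⊥ ≈ (-2.4142, +1.0000); max(|x|,|y|,|x±y|/√2) = 2.4142 > 0.8 ⇒ ∉ W
candidate 2: n = (0, 0, 1, 1) → π⊥ ≈ (+0.7071, -0.2929); max(|x|,|y|,|x±y|/√2) = 0.7071 ≤ 0.8 ⇒ ∈ W
candidate 3: n = (2, 3, 0, 0) → π⊥ ≈ (-0.1213, +2.1213); max(|x|,|y|,|x±y|/√2) = 2.1213 > 0.8 ⇒ ∉ W
candidate 4: n = (-1, 1, -1, 0) → π⊥ ≈ (-1.7071, +1.7071); max(|x|,|y|,|x±y|/√2) = 2.4142 > 0.8 ⇒ ∉ W
candidate 5: n = (0, 1, 0, -1) → π⊥ ≈ (-1.4142, +0.0000); max(|x|,|y|,|x±y|/√2) = 1.4142 > 0.8 ⇒ ∉ W
candidate 6: n = (1, 1, -1, -1) → π⊥ ≈ (-0.4142, +1.0000); max(|x|,|y|,|x±y|/√2) = 1.0000 > 0.8 ⇒ ∉ W
candidate 7: n = (0, 0, 1, -1) → π⊥ ≈ (-0.7071, -1.7071); max(|x|,|y|,|x±y|/√2) = 1.7071 > 0.8 ⇒ ∉ W

2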